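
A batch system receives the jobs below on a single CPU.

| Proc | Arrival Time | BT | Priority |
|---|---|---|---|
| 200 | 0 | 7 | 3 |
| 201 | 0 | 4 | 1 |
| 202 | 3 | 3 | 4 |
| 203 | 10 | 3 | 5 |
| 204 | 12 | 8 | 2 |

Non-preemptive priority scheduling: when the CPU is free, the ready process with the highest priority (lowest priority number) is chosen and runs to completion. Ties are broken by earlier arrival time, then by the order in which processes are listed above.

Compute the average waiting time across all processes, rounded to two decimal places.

Timeline: | 201 0-4 | 200 4-11 | 202 11-14 | 204 14-22 | 203 22-25 |
Completion: 200=11  201=4  202=14  203=25  204=22
Turnaround (C−A): 200=11  201=4  202=11  203=15  204=10
Waiting times: 200=4, 201=0, 202=8, 203=12, 204=2
Average waiting = (4+0+8+12+2) / 5 = 26/5 = 5.20

5.20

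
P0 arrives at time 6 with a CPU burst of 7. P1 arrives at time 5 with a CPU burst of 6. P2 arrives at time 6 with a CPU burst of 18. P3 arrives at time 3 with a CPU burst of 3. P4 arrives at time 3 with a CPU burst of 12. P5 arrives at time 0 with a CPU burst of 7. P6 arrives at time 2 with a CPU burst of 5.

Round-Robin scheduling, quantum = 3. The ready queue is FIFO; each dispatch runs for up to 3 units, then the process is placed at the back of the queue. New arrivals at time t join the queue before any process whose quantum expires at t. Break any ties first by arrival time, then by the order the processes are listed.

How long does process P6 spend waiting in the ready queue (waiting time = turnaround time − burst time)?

19

Schedule: | P5 0-3 | P6 3-6 | P3 6-9 | P4 9-12 | P5 12-15 | P1 15-18 | P0 18-21 | P2 21-24 | P6 24-26 | P4 26-29 | P5 29-30 | P1 30-33 | P0 33-36 | P2 36-39 | P4 39-42 | P0 42-43 | P2 43-46 | P4 46-49 | P2 49-58 |
Completion: P0=43  P1=33  P2=58  P3=9  P4=49  P5=30  P6=26
Turnaround (C−A): P0=37  P1=28  P2=52  P3=6  P4=46  P5=30  P6=24
Waiting(P6) = turnaround − burst = 24 − 5 = 19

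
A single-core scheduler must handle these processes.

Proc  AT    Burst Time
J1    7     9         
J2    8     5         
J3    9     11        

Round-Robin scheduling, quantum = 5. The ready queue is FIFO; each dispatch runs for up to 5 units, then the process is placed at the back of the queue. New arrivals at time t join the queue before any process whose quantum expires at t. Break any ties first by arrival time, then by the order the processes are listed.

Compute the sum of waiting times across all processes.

Gantt: | idle 0-7 | J1 7-12 | J2 12-17 | J3 17-22 | J1 22-26 | J3 26-32 |
Completion: J1=26  J2=17  J3=32
Turnaround (C−A): J1=19  J2=9  J3=23
Waiting = turnaround − burst: J1=10, J2=4, J3=12
Total waiting = 10 + 4 + 12 = 26

26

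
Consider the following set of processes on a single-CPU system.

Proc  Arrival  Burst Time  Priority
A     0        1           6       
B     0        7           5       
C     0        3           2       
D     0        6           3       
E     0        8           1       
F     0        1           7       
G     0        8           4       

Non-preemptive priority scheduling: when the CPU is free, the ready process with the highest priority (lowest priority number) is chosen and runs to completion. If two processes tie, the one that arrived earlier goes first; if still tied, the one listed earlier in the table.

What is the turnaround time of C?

11

Schedule: | E 0-8 | C 8-11 | D 11-17 | G 17-25 | B 25-32 | A 32-33 | F 33-34 |
Completion: A=33  B=32  C=11  D=17  E=8  F=34  G=25
Turnaround (C−A): A=33  B=32  C=11  D=17  E=8  F=34  G=25
Turnaround(C) = completion − arrival = 11 − 0 = 11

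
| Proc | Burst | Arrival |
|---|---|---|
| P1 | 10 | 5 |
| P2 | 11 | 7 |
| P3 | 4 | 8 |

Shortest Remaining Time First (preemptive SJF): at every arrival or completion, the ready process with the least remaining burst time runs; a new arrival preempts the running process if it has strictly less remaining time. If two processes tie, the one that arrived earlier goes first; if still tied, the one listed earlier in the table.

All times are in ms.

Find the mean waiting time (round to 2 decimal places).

5.33

Gantt: | idle 0-5 | P1 5-8 | P3 8-12 | P1 12-19 | P2 19-30 |
Completion: P1=19  P2=30  P3=12
Turnaround (C−A): P1=14  P2=23  P3=4
Waiting times: P1=4, P2=12, P3=0
Average waiting = (4+12+0) / 3 = 16/3 = 5.33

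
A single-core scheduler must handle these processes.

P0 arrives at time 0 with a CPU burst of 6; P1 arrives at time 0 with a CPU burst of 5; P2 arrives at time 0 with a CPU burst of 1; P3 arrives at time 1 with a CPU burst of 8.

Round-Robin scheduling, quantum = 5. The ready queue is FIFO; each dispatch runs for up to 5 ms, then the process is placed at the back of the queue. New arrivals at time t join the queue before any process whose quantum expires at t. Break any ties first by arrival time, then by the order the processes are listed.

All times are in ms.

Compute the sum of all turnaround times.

Timeline: | P0 0-5 | P1 5-10 | P2 10-11 | P3 11-16 | P0 16-17 | P3 17-20 |
Completion: P0=17  P1=10  P2=11  P3=20
Turnaround (C−A): P0=17  P1=10  P2=11  P3=19
Turnaround = completion − arrival: P0=17, P1=10, P2=11, P3=19
Total turnaround = 17 + 10 + 11 + 19 = 57

57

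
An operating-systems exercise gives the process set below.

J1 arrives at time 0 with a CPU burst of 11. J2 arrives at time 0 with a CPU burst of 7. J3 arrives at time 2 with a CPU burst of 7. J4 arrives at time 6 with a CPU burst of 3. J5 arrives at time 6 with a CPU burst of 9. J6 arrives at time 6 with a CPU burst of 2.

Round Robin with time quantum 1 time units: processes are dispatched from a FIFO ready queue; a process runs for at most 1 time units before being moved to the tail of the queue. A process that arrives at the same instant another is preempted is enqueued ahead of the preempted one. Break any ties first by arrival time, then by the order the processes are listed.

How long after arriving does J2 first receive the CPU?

1

Gantt: | J1 0-1 | J2 1-2 | J1 2-3 | J3 3-4 | J2 4-5 | J1 5-6 | J3 6-7 | J2 7-8 | J4 8-9 | J5 9-10 | J6 10-11 | J1 11-12 | J3 12-13 | J2 13-14 | J4 14-15 | J5 15-16 | J6 16-17 | J1 17-18 | J3 18-19 | J2 19-20 | J4 20-21 | J5 21-22 | J1 22-23 | J3 23-24 | J2 24-25 | J5 25-26 | J1 26-27 | J3 27-28 | J2 28-29 | J5 29-30 | J1 30-31 | J3 31-32 | J5 32-33 | J1 33-34 | J5 34-35 | J1 35-36 | J5 36-37 | J1 37-38 | J5 38-39 |
Completion: J1=38  J2=29  J3=32  J4=21  J5=39  J6=17
Response(J2) = first start − arrival = 1 − 0 = 1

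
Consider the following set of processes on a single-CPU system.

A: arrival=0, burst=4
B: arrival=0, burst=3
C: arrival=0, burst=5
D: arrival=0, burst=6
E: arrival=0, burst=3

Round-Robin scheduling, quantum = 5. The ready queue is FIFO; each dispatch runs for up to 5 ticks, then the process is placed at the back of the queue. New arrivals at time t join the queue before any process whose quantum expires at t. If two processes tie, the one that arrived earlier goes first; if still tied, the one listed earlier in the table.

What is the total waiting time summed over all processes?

43

Timeline: | A 0-4 | B 4-7 | C 7-12 | D 12-17 | E 17-20 | D 20-21 |
Completion: A=4  B=7  C=12  D=21  E=20
Waiting = turnaround − burst: A=0, B=4, C=7, D=15, E=17
Total waiting = 0 + 4 + 7 + 15 + 17 = 43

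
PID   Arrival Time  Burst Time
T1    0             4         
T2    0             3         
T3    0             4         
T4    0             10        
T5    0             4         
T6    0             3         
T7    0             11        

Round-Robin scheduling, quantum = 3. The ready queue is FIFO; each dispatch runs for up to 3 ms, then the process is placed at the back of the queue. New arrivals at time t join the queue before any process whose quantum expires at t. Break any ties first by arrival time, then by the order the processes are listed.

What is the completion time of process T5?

27

Schedule: | T1 0-3 | T2 3-6 | T3 6-9 | T4 9-12 | T5 12-15 | T6 15-18 | T7 18-21 | T1 21-22 | T3 22-23 | T4 23-26 | T5 26-27 | T7 27-30 | T4 30-33 | T7 33-36 | T4 36-37 | T7 37-39 |
Completion: T1=22  T2=6  T3=23  T4=37  T5=27  T6=18  T7=39
Turnaround (C−A): T1=22  T2=6  T3=23  T4=37  T5=27  T6=18  T7=39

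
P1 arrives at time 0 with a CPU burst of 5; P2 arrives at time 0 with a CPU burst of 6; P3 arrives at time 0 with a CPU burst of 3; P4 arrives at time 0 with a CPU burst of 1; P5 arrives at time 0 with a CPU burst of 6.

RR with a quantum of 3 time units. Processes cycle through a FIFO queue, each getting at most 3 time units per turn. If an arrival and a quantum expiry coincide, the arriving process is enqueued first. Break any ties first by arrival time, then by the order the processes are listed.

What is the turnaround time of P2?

Schedule: | P1 0-3 | P2 3-6 | P3 6-9 | P4 9-10 | P5 10-13 | P1 13-15 | P2 15-18 | P5 18-21 |
Completion: P1=15  P2=18  P3=9  P4=10  P5=21
Turnaround(P2) = completion − arrival = 18 − 0 = 18

18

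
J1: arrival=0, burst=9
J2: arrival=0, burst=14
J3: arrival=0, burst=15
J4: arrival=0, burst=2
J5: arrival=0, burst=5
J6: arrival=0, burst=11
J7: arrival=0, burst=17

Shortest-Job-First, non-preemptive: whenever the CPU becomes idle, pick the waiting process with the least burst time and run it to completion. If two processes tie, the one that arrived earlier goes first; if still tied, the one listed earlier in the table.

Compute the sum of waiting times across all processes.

Timeline: | J4 0-2 | J5 2-7 | J1 7-16 | J6 16-27 | J2 27-41 | J3 41-56 | J7 56-73 |
Completion: J1=16  J2=41  J3=56  J4=2  J5=7  J6=27  J7=73
Turnaround (C−A): J1=16  J2=41  J3=56  J4=2  J5=7  J6=27  J7=73
Waiting = turnaround − burst: J1=7, J2=27, J3=41, J4=0, J5=2, J6=16, J7=56
Total waiting = 7 + 27 + 41 + 0 + 2 + 16 + 56 = 149

149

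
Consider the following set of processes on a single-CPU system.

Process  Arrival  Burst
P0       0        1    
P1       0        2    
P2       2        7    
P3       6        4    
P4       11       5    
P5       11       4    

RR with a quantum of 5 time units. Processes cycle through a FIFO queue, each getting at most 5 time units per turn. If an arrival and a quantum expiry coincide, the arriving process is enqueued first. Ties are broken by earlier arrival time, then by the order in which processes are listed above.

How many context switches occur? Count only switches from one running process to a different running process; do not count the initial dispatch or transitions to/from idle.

Gantt: | P0 0-1 | P1 1-3 | P2 3-8 | P3 8-12 | P2 12-14 | P4 14-19 | P5 19-23 |
Completion: P0=1  P1=3  P2=14  P3=12  P4=19  P5=23

6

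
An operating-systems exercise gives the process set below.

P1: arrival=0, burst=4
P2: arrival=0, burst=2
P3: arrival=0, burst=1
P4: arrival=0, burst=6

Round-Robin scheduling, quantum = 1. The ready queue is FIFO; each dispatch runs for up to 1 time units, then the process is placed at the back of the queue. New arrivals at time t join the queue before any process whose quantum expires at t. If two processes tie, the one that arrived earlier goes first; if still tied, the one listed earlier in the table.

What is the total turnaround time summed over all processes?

32

Timeline: | P1 0-1 | P2 1-2 | P3 2-3 | P4 3-4 | P1 4-5 | P2 5-6 | P4 6-7 | P1 7-8 | P4 8-9 | P1 9-10 | P4 10-13 |
Completion: P1=10  P2=6  P3=3  P4=13
Turnaround = completion − arrival: P1=10, P2=6, P3=3, P4=13
Total turnaround = 10 + 6 + 3 + 13 = 32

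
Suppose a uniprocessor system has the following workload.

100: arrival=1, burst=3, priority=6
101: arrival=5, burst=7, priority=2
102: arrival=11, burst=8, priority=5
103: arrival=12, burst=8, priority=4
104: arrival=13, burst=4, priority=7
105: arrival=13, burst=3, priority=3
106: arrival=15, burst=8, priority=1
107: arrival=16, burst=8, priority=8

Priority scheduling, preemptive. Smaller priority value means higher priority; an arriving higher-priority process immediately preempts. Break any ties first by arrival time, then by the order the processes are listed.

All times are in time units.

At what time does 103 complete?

Timeline: | idle 0-1 | 100 1-4 | idle 4-5 | 101 5-12 | 103 12-13 | 105 13-15 | 106 15-23 | 105 23-24 | 103 24-31 | 102 31-39 | 104 39-43 | 107 43-51 |
Completion: 100=4  101=12  102=39  103=31  104=43  105=24  106=23  107=51
Turnaround (C−A): 100=3  101=7  102=28  103=19  104=30  105=11  106=8  107=35

31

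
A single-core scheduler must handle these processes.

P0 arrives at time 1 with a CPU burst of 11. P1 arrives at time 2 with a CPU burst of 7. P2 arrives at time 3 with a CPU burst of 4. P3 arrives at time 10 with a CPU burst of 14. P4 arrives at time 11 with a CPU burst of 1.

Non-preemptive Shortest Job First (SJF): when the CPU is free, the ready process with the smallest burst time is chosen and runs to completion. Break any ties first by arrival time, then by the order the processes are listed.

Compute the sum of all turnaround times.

77

Schedule: | idle 0-1 | P0 1-12 | P4 12-13 | P2 13-17 | P1 17-24 | P3 24-38 |
Completion: P0=12  P1=24  P2=17  P3=38  P4=13
Turnaround = completion − arrival: P0=11, P1=22, P2=14, P3=28, P4=2
Total turnaround = 11 + 22 + 14 + 28 + 2 = 77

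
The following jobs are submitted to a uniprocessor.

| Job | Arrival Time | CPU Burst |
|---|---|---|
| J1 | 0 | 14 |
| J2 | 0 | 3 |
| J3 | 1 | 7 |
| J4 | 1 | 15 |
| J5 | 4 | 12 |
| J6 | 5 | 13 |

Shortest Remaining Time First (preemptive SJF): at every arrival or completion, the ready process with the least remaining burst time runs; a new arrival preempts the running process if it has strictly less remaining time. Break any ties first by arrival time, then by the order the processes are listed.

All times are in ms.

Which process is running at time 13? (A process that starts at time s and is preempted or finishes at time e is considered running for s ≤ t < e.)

J5

Timeline: | J2 0-3 | J3 3-10 | J5 10-22 | J6 22-35 | J1 35-49 | J4 49-64 |
Completion: J1=49  J2=3  J3=10  J4=64  J5=22  J6=35
Turnaround (C−A): J1=49  J2=3  J3=9  J4=63  J5=18  J6=30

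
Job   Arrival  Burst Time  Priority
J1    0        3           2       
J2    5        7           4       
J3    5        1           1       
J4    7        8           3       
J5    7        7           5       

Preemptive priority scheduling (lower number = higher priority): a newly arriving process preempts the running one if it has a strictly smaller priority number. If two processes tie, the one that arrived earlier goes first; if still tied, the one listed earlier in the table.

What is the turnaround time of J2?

Schedule: | J1 0-3 | idle 3-5 | J3 5-6 | J2 6-7 | J4 7-15 | J2 15-21 | J5 21-28 |
Completion: J1=3  J2=21  J3=6  J4=15  J5=28
Turnaround(J2) = completion − arrival = 21 − 5 = 16

16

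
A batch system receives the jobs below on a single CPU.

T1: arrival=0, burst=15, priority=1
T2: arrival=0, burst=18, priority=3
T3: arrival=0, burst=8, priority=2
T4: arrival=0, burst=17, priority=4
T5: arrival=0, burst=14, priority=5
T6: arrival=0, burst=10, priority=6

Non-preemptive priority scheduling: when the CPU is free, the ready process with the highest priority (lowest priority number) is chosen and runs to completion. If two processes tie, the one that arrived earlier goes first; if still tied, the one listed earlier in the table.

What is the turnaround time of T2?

Gantt: | T1 0-15 | T3 15-23 | T2 23-41 | T4 41-58 | T5 58-72 | T6 72-82 |
Completion: T1=15  T2=41  T3=23  T4=58  T5=72  T6=82
Turnaround(T2) = completion − arrival = 41 − 0 = 41

41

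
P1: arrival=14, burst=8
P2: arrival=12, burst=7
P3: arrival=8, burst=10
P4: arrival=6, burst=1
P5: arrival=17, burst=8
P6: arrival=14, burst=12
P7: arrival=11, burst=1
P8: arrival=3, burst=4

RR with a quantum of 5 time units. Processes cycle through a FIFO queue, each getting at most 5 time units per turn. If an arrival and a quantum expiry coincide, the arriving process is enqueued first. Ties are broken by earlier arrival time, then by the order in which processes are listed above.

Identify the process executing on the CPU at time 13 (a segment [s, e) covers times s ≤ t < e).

P7

Gantt: | idle 0-3 | P8 3-7 | P4 7-8 | P3 8-13 | P7 13-14 | P2 14-19 | P3 19-24 | P1 24-29 | P6 29-34 | P5 34-39 | P2 39-41 | P1 41-44 | P6 44-49 | P5 49-52 | P6 52-54 |
Completion: P1=44  P2=41  P3=24  P4=8  P5=52  P6=54  P7=14  P8=7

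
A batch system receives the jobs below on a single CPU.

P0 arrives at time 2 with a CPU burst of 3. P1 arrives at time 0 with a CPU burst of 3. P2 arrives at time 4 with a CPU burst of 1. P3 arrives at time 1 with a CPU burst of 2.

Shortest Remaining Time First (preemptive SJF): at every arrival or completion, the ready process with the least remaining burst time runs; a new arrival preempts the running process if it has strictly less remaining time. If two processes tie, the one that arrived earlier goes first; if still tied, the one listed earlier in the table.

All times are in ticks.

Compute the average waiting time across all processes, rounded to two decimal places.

1.75

Schedule: | P1 0-3 | P3 3-5 | P2 5-6 | P0 6-9 |
Completion: P0=9  P1=3  P2=6  P3=5
Turnaround (C−A): P0=7  P1=3  P2=2  P3=4
Waiting times: P0=4, P1=0, P2=1, P3=2
Average waiting = (4+0+1+2) / 4 = 7/4 = 1.75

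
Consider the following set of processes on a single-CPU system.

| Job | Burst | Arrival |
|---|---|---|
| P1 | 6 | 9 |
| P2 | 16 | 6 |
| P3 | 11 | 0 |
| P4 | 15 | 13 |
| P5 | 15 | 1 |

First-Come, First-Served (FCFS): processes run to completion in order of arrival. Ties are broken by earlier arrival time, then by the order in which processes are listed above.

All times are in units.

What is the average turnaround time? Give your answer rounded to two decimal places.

32.20

Gantt: | P3 0-11 | P5 11-26 | P2 26-42 | P1 42-48 | P4 48-63 |
Completion: P1=48  P2=42  P3=11  P4=63  P5=26
Turnaround times: P1=39, P2=36, P3=11, P4=50, P5=25
Average turnaround = (39+36+11+50+25) / 5 = 161/5 = 32.20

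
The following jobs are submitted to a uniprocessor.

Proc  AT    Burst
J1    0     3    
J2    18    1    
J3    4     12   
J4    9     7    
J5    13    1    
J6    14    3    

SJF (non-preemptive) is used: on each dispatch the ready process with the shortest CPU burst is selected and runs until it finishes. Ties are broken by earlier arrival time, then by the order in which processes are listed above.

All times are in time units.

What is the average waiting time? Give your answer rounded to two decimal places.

3.33

Schedule: | J1 0-3 | idle 3-4 | J3 4-16 | J5 16-17 | J6 17-20 | J2 20-21 | J4 21-28 |
Completion: J1=3  J2=21  J3=16  J4=28  J5=17  J6=20
Waiting times: J1=0, J2=2, J3=0, J4=12, J5=3, J6=3
Average waiting = (0+2+0+12+3+3) / 6 = 20/6 = 3.33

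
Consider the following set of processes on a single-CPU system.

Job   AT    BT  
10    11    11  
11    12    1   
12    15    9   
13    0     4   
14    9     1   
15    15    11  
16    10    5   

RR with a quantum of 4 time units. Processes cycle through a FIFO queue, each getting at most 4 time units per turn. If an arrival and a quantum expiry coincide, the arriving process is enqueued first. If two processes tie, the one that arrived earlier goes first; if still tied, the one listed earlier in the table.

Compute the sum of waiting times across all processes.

73

Schedule: | 13 0-4 | idle 4-9 | 14 9-10 | 16 10-14 | 10 14-18 | 11 18-19 | 16 19-20 | 12 20-24 | 15 24-28 | 10 28-32 | 12 32-36 | 15 36-40 | 10 40-43 | 12 43-44 | 15 44-47 |
Completion: 10=43  11=19  12=44  13=4  14=10  15=47  16=20
Waiting = turnaround − burst: 10=21, 11=6, 12=20, 13=0, 14=0, 15=21, 16=5
Total waiting = 21 + 6 + 20 + 0 + 0 + 21 + 5 = 73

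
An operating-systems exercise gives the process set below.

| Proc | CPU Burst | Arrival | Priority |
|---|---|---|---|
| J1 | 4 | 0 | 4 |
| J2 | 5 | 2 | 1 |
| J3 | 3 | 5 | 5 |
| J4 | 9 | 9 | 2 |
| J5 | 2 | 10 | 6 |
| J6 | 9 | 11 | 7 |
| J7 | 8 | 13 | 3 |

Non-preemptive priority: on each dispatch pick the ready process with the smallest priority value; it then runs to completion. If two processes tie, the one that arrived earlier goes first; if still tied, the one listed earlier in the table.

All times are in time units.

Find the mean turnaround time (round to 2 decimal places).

15.29

Schedule: | J1 0-4 | J2 4-9 | J4 9-18 | J7 18-26 | J3 26-29 | J5 29-31 | J6 31-40 |
Completion: J1=4  J2=9  J3=29  J4=18  J5=31  J6=40  J7=26
Turnaround times: J1=4, J2=7, J3=24, J4=9, J5=21, J6=29, J7=13
Average turnaround = (4+7+24+9+21+29+13) / 7 = 107/7 = 15.29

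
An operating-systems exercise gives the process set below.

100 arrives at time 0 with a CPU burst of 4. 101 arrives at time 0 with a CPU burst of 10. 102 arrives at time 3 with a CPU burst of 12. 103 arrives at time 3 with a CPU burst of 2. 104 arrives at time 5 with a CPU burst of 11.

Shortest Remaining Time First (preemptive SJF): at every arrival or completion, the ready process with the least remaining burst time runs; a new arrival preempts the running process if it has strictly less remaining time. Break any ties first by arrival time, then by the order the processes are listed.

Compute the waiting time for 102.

Timeline: | 100 0-4 | 103 4-6 | 101 6-16 | 104 16-27 | 102 27-39 |
Completion: 100=4  101=16  102=39  103=6  104=27
Waiting(102) = turnaround − burst = 36 − 12 = 24

24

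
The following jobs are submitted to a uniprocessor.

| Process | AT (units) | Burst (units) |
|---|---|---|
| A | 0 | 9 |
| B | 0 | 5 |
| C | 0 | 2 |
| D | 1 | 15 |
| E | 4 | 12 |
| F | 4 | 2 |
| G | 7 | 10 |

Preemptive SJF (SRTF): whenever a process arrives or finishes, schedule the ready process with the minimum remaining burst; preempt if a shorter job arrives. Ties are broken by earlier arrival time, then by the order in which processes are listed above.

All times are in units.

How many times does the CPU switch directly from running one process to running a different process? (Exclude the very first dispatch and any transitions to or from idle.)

7

Timeline: | C 0-2 | B 2-4 | F 4-6 | B 6-9 | A 9-18 | G 18-28 | E 28-40 | D 40-55 |
Completion: A=18  B=9  C=2  D=55  E=40  F=6  G=28
Turnaround (C−A): A=18  B=9  C=2  D=54  E=36  F=2  G=21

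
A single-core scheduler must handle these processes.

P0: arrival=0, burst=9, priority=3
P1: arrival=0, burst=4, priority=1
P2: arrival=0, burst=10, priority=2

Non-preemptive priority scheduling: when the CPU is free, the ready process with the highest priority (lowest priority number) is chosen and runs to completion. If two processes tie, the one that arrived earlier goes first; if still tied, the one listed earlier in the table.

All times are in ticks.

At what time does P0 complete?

Gantt: | P1 0-4 | P2 4-14 | P0 14-23 |
Completion: P0=23  P1=4  P2=14

23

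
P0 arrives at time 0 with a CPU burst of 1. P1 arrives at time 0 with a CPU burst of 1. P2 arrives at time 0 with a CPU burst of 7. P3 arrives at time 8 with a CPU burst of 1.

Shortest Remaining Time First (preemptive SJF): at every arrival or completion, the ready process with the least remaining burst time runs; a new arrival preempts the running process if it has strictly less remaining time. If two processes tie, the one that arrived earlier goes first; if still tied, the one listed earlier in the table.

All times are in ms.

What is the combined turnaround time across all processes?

14

Gantt: | P0 0-1 | P1 1-2 | P2 2-9 | P3 9-10 |
Completion: P0=1  P1=2  P2=9  P3=10
Turnaround (C−A): P0=1  P1=2  P2=9  P3=2
Turnaround = completion − arrival: P0=1, P1=2, P2=9, P3=2
Total turnaround = 1 + 2 + 9 + 2 = 14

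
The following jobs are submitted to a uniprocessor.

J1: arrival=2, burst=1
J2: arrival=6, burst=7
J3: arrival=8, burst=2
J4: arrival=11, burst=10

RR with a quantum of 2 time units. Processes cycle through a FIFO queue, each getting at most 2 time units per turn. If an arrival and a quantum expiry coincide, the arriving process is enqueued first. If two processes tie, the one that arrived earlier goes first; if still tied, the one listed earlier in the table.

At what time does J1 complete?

3

Schedule: | idle 0-2 | J1 2-3 | idle 3-6 | J2 6-8 | J3 8-10 | J2 10-12 | J4 12-14 | J2 14-16 | J4 16-18 | J2 18-19 | J4 19-25 |
Completion: J1=3  J2=19  J3=10  J4=25
Turnaround (C−A): J1=1  J2=13  J3=2  J4=14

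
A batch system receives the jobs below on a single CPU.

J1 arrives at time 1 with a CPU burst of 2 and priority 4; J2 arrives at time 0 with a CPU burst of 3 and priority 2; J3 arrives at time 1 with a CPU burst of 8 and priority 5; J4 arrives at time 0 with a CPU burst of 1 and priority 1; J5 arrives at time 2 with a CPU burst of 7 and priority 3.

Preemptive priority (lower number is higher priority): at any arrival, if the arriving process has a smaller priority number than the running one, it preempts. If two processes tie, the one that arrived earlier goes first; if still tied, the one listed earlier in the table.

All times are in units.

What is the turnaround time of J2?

Schedule: | J4 0-1 | J2 1-4 | J5 4-11 | J1 11-13 | J3 13-21 |
Completion: J1=13  J2=4  J3=21  J4=1  J5=11
Turnaround (C−A): J1=12  J2=4  J3=20  J4=1  J5=9
Turnaround(J2) = completion − arrival = 4 − 0 = 4

4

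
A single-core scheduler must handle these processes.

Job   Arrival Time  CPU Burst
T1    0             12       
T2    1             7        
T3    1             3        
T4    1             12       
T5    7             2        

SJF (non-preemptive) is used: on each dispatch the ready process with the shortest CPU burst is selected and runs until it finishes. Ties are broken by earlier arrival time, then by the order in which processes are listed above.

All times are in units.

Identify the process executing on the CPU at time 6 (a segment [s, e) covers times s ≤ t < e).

Schedule: | T1 0-12 | T5 12-14 | T3 14-17 | T2 17-24 | T4 24-36 |
Completion: T1=12  T2=24  T3=17  T4=36  T5=14
Turnaround (C−A): T1=12  T2=23  T3=16  T4=35  T5=7

T1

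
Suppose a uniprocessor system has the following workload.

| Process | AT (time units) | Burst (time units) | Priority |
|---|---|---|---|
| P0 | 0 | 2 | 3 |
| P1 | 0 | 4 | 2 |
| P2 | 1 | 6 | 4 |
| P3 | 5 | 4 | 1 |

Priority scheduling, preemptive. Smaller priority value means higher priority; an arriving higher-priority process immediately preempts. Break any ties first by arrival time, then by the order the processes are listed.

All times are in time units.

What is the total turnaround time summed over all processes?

33

Gantt: | P1 0-4 | P0 4-5 | P3 5-9 | P0 9-10 | P2 10-16 |
Completion: P0=10  P1=4  P2=16  P3=9
Turnaround (C−A): P0=10  P1=4  P2=15  P3=4
Turnaround = completion − arrival: P0=10, P1=4, P2=15, P3=4
Total turnaround = 10 + 4 + 15 + 4 = 33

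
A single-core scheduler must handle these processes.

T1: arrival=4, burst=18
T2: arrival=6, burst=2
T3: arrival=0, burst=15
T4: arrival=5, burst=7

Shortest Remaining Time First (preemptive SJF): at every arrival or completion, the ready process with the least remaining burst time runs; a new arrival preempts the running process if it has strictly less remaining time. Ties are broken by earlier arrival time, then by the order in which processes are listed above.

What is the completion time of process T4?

Gantt: | T3 0-5 | T4 5-6 | T2 6-8 | T4 8-14 | T3 14-24 | T1 24-42 |
Completion: T1=42  T2=8  T3=24  T4=14

14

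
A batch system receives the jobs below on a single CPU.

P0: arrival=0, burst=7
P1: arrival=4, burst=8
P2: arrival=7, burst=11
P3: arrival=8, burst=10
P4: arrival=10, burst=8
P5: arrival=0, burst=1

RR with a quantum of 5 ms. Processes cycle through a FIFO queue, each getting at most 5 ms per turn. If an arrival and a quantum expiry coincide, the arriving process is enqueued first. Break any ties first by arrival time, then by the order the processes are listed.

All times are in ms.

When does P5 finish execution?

Schedule: | P0 0-5 | P5 5-6 | P1 6-11 | P0 11-13 | P2 13-18 | P3 18-23 | P4 23-28 | P1 28-31 | P2 31-36 | P3 36-41 | P4 41-44 | P2 44-45 |
Completion: P0=13  P1=31  P2=45  P3=41  P4=44  P5=6
Turnaround (C−A): P0=13  P1=27  P2=38  P3=33  P4=34  P5=6

6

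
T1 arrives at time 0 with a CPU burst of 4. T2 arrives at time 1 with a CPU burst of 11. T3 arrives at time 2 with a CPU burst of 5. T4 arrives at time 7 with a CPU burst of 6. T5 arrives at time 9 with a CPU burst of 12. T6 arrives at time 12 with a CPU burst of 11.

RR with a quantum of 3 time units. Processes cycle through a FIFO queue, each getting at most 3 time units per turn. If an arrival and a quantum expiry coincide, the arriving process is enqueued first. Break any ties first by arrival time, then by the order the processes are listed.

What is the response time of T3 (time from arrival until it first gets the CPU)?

4

Schedule: | T1 0-3 | T2 3-6 | T3 6-9 | T1 9-10 | T2 10-13 | T4 13-16 | T5 16-19 | T3 19-21 | T6 21-24 | T2 24-27 | T4 27-30 | T5 30-33 | T6 33-36 | T2 36-38 | T5 38-41 | T6 41-44 | T5 44-47 | T6 47-49 |
Completion: T1=10  T2=38  T3=21  T4=30  T5=47  T6=49
Turnaround (C−A): T1=10  T2=37  T3=19  T4=23  T5=38  T6=37
Response(T3) = first start − arrival = 6 − 2 = 4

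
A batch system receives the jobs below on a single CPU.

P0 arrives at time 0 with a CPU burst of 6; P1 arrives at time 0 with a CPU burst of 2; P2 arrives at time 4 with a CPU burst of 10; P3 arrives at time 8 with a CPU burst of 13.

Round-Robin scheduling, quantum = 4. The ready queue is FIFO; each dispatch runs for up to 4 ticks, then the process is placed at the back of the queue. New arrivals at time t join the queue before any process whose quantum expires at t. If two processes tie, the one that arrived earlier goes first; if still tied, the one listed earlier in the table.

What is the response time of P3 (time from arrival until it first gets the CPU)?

4

Gantt: | P0 0-4 | P1 4-6 | P2 6-10 | P0 10-12 | P3 12-16 | P2 16-20 | P3 20-24 | P2 24-26 | P3 26-31 |
Completion: P0=12  P1=6  P2=26  P3=31
Turnaround (C−A): P0=12  P1=6  P2=22  P3=23
Response(P3) = first start − arrival = 12 − 8 = 4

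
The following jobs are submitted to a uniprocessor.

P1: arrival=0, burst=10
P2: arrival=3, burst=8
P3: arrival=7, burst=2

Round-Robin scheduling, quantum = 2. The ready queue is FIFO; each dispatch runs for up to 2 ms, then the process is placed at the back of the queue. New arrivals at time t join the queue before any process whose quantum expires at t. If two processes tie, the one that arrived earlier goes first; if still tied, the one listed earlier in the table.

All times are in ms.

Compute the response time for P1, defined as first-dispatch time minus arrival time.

0

Timeline: | P1 0-4 | P2 4-6 | P1 6-8 | P2 8-10 | P3 10-12 | P1 12-14 | P2 14-16 | P1 16-18 | P2 18-20 |
Completion: P1=18  P2=20  P3=12
Response(P1) = first start − arrival = 0 − 0 = 0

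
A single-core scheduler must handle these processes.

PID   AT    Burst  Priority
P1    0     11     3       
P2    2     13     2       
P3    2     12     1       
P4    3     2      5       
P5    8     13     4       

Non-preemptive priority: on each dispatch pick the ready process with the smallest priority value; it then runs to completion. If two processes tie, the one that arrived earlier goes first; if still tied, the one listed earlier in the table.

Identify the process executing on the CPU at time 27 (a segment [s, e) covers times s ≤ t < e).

Gantt: | P1 0-11 | P3 11-23 | P2 23-36 | P5 36-49 | P4 49-51 |
Completion: P1=11  P2=36  P3=23  P4=51  P5=49

P2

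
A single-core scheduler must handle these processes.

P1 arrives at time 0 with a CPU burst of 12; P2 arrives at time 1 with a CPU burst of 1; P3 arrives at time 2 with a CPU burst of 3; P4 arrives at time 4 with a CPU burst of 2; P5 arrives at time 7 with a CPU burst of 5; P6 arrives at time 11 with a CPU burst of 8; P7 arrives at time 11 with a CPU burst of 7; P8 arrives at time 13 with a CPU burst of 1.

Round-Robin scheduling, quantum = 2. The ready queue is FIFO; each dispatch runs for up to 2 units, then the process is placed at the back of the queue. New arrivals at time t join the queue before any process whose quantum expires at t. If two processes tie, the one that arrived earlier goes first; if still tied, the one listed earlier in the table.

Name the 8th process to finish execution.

P7

Gantt: | P1 0-2 | P2 2-3 | P3 3-5 | P1 5-7 | P4 7-9 | P3 9-10 | P5 10-12 | P1 12-14 | P6 14-16 | P7 16-18 | P5 18-20 | P8 20-21 | P1 21-23 | P6 23-25 | P7 25-27 | P5 27-28 | P1 28-30 | P6 30-32 | P7 32-34 | P1 34-36 | P6 36-38 | P7 38-39 |
Completion: P1=36  P2=3  P3=10  P4=9  P5=28  P6=38  P7=39  P8=21
Turnaround (C−A): P1=36  P2=2  P3=8  P4=5  P5=21  P6=27  P7=28  P8=8
Finish order: P2 → P4 → P3 → P8 → P5 → P1 → P6 → P7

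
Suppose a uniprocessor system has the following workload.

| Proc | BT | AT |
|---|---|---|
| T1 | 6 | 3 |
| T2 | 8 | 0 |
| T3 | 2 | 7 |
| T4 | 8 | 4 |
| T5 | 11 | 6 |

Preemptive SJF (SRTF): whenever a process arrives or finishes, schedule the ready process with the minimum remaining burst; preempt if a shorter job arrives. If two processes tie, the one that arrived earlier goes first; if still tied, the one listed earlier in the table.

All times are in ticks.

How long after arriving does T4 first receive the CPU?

12

Timeline: | T2 0-8 | T3 8-10 | T1 10-16 | T4 16-24 | T5 24-35 |
Completion: T1=16  T2=8  T3=10  T4=24  T5=35
Response(T4) = first start − arrival = 16 − 4 = 12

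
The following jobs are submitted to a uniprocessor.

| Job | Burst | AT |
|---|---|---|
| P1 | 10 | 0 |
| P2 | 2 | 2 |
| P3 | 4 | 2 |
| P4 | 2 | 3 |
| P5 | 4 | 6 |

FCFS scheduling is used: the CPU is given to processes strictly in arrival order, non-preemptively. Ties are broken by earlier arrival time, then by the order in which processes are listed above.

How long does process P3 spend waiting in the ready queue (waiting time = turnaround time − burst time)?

Gantt: | P1 0-10 | P2 10-12 | P3 12-16 | P4 16-18 | P5 18-22 |
Completion: P1=10  P2=12  P3=16  P4=18  P5=22
Waiting(P3) = turnaround − burst = 14 − 4 = 10

10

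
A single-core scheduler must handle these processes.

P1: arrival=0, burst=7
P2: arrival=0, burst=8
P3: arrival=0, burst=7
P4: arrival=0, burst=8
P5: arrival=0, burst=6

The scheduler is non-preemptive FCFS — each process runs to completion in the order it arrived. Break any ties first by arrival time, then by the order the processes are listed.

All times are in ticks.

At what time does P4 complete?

Gantt: | P1 0-7 | P2 7-15 | P3 15-22 | P4 22-30 | P5 30-36 |
Completion: P1=7  P2=15  P3=22  P4=30  P5=36
Turnaround (C−A): P1=7  P2=15  P3=22  P4=30  P5=36

30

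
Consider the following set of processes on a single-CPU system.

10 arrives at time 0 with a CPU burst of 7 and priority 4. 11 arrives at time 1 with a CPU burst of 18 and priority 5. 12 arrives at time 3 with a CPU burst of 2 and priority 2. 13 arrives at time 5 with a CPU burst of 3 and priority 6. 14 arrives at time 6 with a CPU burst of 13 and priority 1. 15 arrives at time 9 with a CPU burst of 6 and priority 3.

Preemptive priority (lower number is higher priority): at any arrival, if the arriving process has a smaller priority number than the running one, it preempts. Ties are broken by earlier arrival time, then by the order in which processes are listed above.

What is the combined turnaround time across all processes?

Timeline: | 10 0-3 | 12 3-5 | 10 5-6 | 14 6-19 | 15 19-25 | 10 25-28 | 11 28-46 | 13 46-49 |
Completion: 10=28  11=46  12=5  13=49  14=19  15=25
Turnaround (C−A): 10=28  11=45  12=2  13=44  14=13  15=16
Turnaround = completion − arrival: 10=28, 11=45, 12=2, 13=44, 14=13, 15=16
Total turnaround = 28 + 45 + 2 + 44 + 13 + 16 = 148

148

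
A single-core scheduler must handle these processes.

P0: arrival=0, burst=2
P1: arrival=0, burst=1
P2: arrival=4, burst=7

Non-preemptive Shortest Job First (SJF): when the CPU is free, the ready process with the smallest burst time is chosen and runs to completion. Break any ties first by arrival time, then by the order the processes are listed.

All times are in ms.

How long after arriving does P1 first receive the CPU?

0

Schedule: | P1 0-1 | P0 1-3 | idle 3-4 | P2 4-11 |
Completion: P0=3  P1=1  P2=11
Turnaround (C−A): P0=3  P1=1  P2=7
Response(P1) = first start − arrival = 0 − 0 = 0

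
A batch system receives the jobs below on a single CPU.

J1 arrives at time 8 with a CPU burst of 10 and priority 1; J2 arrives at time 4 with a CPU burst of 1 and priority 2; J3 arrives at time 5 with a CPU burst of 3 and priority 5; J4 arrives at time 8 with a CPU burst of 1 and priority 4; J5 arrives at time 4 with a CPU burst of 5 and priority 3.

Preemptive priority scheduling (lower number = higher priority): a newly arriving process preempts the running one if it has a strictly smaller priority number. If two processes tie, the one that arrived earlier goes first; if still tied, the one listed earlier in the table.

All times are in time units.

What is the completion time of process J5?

Schedule: | idle 0-4 | J2 4-5 | J5 5-8 | J1 8-18 | J5 18-20 | J4 20-21 | J3 21-24 |
Completion: J1=18  J2=5  J3=24  J4=21  J5=20
Turnaround (C−A): J1=10  J2=1  J3=19  J4=13  J5=16

20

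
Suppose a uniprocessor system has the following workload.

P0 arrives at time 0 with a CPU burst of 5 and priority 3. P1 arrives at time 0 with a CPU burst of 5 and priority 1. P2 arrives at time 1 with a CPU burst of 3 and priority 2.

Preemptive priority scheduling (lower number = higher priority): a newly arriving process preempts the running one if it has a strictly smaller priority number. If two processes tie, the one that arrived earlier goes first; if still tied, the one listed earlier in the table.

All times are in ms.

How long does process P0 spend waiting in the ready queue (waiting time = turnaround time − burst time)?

8

Schedule: | P1 0-5 | P2 5-8 | P0 8-13 |
Completion: P0=13  P1=5  P2=8
Waiting(P0) = turnaround − burst = 13 − 5 = 8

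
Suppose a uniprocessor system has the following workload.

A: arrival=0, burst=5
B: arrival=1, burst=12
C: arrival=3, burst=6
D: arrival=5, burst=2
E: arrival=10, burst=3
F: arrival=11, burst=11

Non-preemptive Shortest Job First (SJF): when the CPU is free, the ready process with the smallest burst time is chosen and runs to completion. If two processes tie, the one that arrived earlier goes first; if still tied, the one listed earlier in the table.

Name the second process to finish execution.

D

Timeline: | A 0-5 | D 5-7 | C 7-13 | E 13-16 | F 16-27 | B 27-39 |
Completion: A=5  B=39  C=13  D=7  E=16  F=27
Finish order: A → D → C → E → F → B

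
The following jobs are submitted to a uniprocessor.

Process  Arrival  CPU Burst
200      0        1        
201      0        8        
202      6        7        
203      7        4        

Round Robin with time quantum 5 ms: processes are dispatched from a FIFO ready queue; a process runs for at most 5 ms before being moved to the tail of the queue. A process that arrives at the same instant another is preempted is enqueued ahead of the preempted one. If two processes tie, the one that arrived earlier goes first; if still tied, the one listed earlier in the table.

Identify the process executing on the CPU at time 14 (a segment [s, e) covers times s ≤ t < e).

203

Schedule: | 200 0-1 | 201 1-6 | 202 6-11 | 201 11-14 | 203 14-18 | 202 18-20 |
Completion: 200=1  201=14  202=20  203=18
Turnaround (C−A): 200=1  201=14  202=14  203=11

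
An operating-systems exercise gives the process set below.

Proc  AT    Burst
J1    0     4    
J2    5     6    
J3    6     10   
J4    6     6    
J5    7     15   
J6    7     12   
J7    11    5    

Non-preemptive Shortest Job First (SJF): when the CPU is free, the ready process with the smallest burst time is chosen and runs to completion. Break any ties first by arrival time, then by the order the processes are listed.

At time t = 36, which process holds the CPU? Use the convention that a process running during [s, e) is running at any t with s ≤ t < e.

J6

Gantt: | J1 0-4 | idle 4-5 | J2 5-11 | J7 11-16 | J4 16-22 | J3 22-32 | J6 32-44 | J5 44-59 |
Completion: J1=4  J2=11  J3=32  J4=22  J5=59  J6=44  J7=16
Turnaround (C−A): J1=4  J2=6  J3=26  J4=16  J5=52  J6=37  J7=5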